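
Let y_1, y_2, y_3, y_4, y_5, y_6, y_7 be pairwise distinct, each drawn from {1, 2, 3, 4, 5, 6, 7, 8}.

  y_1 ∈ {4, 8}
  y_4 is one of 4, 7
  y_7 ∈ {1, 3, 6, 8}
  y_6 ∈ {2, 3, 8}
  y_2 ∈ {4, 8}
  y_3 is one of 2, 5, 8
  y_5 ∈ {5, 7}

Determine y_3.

2

y_1 and y_2 share exactly the 2 values {4, 8}; by pigeonhole those values go to them, so strike 4, 8 from y_3, y_4, y_6, y_7.
y_4's domain is down to {7}, so y_4 = 7. Remove 7 from y_5.
y_5's domain is down to {5}, so y_5 = 5. Eliminate 5 elsewhere: y_3.
So y_3 = 2.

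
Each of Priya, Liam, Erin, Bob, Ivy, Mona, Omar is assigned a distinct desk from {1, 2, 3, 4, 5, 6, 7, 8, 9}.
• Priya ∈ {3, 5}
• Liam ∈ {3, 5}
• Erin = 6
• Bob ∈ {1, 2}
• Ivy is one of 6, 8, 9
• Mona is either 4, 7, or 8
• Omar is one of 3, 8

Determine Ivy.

Erin has just one choice, so Erin = 6. Eliminate 6 elsewhere: Ivy.
The 2 variables Priya and Liam are confined to {3, 5}, which locks those values in; drop them from Omar.
That leaves Omar = 8. Remove 8 from Ivy, Mona.
So Ivy = 9.

9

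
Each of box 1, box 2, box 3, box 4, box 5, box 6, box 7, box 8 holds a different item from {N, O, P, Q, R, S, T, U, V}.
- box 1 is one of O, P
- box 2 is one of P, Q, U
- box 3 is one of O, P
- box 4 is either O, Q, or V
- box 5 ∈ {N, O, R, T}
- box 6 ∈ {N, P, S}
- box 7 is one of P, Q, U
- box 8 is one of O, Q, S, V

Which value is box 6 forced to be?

box 1 and box 3 share exactly the 2 values {O, P}; by pigeonhole those values go to them, so strike O, P from box 2, box 4, box 5, box 6, box 7, box 8.
box 2 and box 7 share exactly the 2 values {Q, U}; by pigeonhole those values go to them, so strike Q, U from box 4, box 8.
That leaves box 4 = V. Strike V from box 8.
box 8 has just one choice, so box 8 = S. So box 6 can't be S.
So box 6 = N.

N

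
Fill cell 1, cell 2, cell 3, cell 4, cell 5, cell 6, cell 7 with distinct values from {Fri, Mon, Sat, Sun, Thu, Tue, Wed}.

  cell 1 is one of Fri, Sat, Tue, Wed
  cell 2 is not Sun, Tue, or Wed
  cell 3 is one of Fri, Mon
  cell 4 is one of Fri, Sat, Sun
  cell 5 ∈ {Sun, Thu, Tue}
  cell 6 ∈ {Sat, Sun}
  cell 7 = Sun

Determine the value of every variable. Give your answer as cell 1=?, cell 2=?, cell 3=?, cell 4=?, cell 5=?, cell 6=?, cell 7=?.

cell 1=Wed, cell 2=Thu, cell 3=Mon, cell 4=Fri, cell 5=Tue, cell 6=Sat, cell 7=Sun

cell 7's domain is down to {Sun}, so cell 7 = Sun. Remove Sun from cell 4, cell 5, cell 6.
cell 6 must be Sat (only option left). Eliminate Sat elsewhere: cell 1, cell 2, cell 4.
cell 4's domain is down to {Fri}, so cell 4 = Fri. Strike Fri from cell 1, cell 2, cell 3.
cell 3 must be Mon (only option left). So cell 2 can't be Mon.
cell 2 has just one choice, so cell 2 = Thu. Remove Thu from cell 5.
That leaves cell 5 = Tue. Strike Tue from cell 1.
That leaves cell 1 = Wed.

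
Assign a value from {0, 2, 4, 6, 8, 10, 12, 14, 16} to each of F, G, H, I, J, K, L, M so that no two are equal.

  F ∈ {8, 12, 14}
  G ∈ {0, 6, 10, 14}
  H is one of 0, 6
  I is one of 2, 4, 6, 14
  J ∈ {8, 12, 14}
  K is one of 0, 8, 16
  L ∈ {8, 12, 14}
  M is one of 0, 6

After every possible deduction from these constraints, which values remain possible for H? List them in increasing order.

0, 6

H and M share exactly the 2 values {0, 6}; by pigeonhole those values go to them, so strike 0, 6 from G, I, K.
The 3 variables F, J, L are confined to {8, 12, 14}, which locks those values in; drop them from G, I, K.
G's domain is down to {10}, so G = 10.
K must be 16 (only option left).
No further eliminations apply; H can still be any of 0, 6.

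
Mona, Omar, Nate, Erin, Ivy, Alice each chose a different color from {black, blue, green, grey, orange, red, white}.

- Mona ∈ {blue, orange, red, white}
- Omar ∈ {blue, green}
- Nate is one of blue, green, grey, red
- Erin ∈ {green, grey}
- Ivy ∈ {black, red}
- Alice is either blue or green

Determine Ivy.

The 2 variables Omar and Alice are confined to {blue, green}, which locks those values in; drop them from Mona, Nate, Erin.
That leaves Erin = grey. Strike grey from Nate.
Nate must be red (only option left). Eliminate red elsewhere: Mona, Ivy.
So Ivy = black.

black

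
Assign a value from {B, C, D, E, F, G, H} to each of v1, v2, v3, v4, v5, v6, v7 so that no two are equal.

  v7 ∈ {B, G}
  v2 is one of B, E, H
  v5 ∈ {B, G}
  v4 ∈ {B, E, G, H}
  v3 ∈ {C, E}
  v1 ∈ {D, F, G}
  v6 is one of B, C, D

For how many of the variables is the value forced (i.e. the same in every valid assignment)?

3

Among the 7 variables, F fits only v1 (and all 7 values in {B, C, D, E, F, G, H} must be used), so v1 = F.
The 6 still-open variables draw from only 6 values {B, C, D, E, G, H}, so each is used; only v6 can be D, hence v6 = D.
The 5 still-open variables draw from only 5 values {B, C, E, G, H}, so each is used; only v3 can be C, hence v3 = C.
v5 and v7 between them cover only {B, G} — a naked pair. Remove those values from v2, v4.
Determined: v1=F, v3=C, v6=D. The other variables each still have more than one consistent value. That makes 3.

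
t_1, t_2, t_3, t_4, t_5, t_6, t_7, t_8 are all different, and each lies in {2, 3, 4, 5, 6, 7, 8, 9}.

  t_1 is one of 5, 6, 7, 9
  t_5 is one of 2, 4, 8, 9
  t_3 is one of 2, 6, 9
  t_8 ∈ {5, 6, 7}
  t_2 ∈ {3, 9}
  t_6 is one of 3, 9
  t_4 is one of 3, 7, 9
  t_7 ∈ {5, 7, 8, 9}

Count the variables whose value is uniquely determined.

4

The 8 variables together cover exactly {2, 3, 4, 5, 6, 7, 8, 9} — 8 values for 8 variables — and 4 appears only in t_5's list, so t_5 = 4.
Among the 7 still-open variables, 2 fits only t_3 (and all 7 values in {2, 3, 5, 6, 7, 8, 9} must be used), so t_3 = 2.
The 6 still-open variables draw from only 6 values {3, 5, 6, 7, 8, 9}, so each is used; only t_7 can be 8, hence t_7 = 8.
t_2 and t_6 between them cover only {3, 9} — a naked pair. Remove those values from t_1, t_4.
t_4 must be 7 (only option left). Eliminate 7 elsewhere: t_1, t_8.
Determined: t_3=2, t_4=7, t_5=4, t_7=8. The other variables each still have more than one consistent value. That makes 4.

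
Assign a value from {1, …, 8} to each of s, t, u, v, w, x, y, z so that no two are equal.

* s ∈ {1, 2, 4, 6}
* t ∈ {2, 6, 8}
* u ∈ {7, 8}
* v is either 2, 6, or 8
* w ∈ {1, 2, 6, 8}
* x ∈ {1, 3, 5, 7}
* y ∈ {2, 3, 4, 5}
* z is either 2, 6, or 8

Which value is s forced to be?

t, v, z between them cover only {2, 6, 8} — a naked triple. Remove those values from s, u, w, y.
u has just one choice, so u = 7. Eliminate 7 elsewhere: x.
w has just one choice, so w = 1. Remove 1 from s, x.
So s = 4.

4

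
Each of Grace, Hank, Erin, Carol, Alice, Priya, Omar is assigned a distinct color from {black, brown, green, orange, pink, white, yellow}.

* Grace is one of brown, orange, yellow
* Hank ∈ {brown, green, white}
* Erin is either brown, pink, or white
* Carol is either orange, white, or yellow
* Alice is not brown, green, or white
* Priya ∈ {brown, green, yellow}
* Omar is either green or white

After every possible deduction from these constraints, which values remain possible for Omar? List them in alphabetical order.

green, white

The 7 variables together cover exactly {black, brown, green, orange, pink, white, yellow} — 7 values for 7 variables — and black appears only in Alice's list, so Alice = black.
The 6 still-open variables together cover exactly {brown, green, orange, pink, white, yellow} — 6 values for 6 variables — and pink appears only in Erin's list, so Erin = pink.
No further eliminations apply; Omar can still be any of green, white.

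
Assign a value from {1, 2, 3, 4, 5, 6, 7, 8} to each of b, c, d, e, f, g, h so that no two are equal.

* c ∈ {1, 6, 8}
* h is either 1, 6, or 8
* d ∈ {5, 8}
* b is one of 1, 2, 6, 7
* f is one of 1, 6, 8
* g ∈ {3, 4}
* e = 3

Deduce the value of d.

e has just one choice, so e = 3. So g can't be 3.
g's domain is down to {4}, so g = 4.
c, f, h between them cover only {1, 6, 8} — a naked triple. Remove those values from b, d.
So d = 5.

5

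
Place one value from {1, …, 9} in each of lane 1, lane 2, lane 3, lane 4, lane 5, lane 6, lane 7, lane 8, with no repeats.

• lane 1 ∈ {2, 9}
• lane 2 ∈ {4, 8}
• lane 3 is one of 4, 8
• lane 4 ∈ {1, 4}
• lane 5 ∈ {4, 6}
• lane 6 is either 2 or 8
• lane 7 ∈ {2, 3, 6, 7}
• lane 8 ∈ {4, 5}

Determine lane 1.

The 2 variables lane 2 and lane 3 are confined to {4, 8}, which locks those values in; drop them from lane 4, lane 5, lane 6, lane 8.
lane 4 must be 1 (only option left).
lane 5's domain is down to {6}, so lane 5 = 6. Strike 6 from lane 7.
lane 6's domain is down to {2}, so lane 6 = 2. Strike 2 from lane 1, lane 7.
So lane 1 = 9.

9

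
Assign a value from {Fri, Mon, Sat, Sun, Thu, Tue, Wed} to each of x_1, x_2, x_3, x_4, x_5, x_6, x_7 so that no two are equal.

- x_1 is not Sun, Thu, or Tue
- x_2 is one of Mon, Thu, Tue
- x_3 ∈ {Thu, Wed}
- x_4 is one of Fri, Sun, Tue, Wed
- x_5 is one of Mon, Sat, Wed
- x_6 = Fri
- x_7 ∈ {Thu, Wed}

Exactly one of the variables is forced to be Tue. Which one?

x_2

x_6 must be Fri (only option left). Eliminate Fri elsewhere: x_1, x_4.
Among the 6 still-open variables, Sun fits only x_4 (and all 6 values in {Mon, Sat, Sun, Thu, Tue, Wed} must be used), so x_4 = Sun.
The 5 still-open variables draw from only 5 values {Mon, Sat, Thu, Tue, Wed}, so each is used; only x_2 can be Tue, hence x_2 = Tue.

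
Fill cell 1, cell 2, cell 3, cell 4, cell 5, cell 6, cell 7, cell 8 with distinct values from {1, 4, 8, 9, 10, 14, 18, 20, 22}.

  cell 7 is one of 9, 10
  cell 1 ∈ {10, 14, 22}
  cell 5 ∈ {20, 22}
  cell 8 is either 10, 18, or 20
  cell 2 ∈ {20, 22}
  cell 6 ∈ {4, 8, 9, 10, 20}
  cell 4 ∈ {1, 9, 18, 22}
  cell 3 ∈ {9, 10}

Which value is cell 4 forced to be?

cell 2 and cell 5 share exactly the 2 values {20, 22}; by pigeonhole those values go to them, so strike 20, 22 from cell 1, cell 4, cell 6, cell 8.
cell 3 and cell 7 between them cover only {9, 10} — a naked pair. Remove those values from cell 1, cell 4, cell 6, cell 8.
cell 1's domain is down to {14}, so cell 1 = 14.
cell 8's domain is down to {18}, so cell 8 = 18. Remove 18 from cell 4.
So cell 4 = 1.

1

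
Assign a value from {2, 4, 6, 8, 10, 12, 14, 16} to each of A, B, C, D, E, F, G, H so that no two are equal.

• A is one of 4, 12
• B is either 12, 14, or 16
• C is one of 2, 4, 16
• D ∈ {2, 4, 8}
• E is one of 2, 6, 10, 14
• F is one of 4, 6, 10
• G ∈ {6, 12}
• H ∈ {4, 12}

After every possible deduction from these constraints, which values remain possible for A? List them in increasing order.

The 8 variables draw from only 8 values {2, 4, 6, 8, 10, 12, 14, 16}, so each is used; only D can be 8, hence D = 8.
A and H between them cover only {4, 12} — a naked pair. Remove those values from B, C, F, G.
G must be 6 (only option left). Eliminate 6 elsewhere: E, F.
F must be 10 (only option left). So E can't be 10.
No further eliminations apply; A can still be any of 4, 12.

4, 12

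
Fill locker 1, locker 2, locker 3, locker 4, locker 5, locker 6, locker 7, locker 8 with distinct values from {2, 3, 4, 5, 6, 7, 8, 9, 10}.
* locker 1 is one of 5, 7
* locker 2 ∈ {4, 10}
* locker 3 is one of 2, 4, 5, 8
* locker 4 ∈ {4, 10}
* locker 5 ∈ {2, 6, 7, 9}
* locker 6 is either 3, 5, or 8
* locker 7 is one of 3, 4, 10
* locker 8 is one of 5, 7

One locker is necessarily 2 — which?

The 2 variables locker 1 and locker 8 are confined to {5, 7}, which locks those values in; drop them from locker 3, locker 5, locker 6.
locker 2 and locker 4 between them cover only {4, 10} — a naked pair. Remove those values from locker 3, locker 7.
locker 7's domain is down to {3}, so locker 7 = 3. Remove 3 from locker 6.
That leaves locker 6 = 8. So locker 3 can't be 8.
So 2 goes to locker 3.

locker 3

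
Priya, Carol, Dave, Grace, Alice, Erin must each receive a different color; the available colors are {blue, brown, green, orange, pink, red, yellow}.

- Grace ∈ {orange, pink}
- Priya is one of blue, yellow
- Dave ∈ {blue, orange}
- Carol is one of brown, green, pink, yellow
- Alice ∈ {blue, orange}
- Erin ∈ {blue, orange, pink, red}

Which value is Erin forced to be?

Dave and Alice between them cover only {blue, orange} — a naked pair. Remove those values from Priya, Grace, Erin.
That leaves Priya = yellow. Eliminate yellow elsewhere: Carol.
Grace must be pink (only option left). So Carol, Erin can't be pink.
So Erin = red.

red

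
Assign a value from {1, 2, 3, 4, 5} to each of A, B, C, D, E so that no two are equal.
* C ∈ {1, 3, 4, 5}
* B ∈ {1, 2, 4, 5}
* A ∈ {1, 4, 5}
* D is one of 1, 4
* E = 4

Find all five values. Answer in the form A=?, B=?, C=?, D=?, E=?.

E's domain is down to {4}, so E = 4. Strike 4 from A, B, C, D.
That leaves D = 1. So A, B, C can't be 1.
A's domain is down to {5}, so A = 5. Strike 5 from B, C.
That leaves B = 2.
C has just one choice, so C = 3.

A=5, B=2, C=3, D=1, E=4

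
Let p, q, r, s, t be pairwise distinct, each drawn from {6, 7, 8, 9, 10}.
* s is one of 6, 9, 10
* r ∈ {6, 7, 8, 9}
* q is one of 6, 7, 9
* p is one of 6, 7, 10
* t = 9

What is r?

t's domain is down to {9}, so t = 9. Eliminate 9 elsewhere: q, r, s.
The 4 still-open variables draw from only 4 values {6, 7, 8, 10}, so each is used; only r can be 8, hence r = 8.

8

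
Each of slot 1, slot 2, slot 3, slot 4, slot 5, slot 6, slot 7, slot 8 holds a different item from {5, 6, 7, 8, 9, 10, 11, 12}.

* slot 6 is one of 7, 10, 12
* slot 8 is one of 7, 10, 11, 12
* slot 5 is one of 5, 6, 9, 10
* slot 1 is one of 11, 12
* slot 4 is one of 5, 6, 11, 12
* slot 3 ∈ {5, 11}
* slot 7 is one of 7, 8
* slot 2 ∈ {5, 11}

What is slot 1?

The 8 variables draw from only 8 values {5, 6, 7, 8, 9, 10, 11, 12}, so each is used; only slot 7 can be 8, hence slot 7 = 8.
Among the 7 still-open variables, 9 fits only slot 5 (and all 7 values in {5, 6, 7, 9, 10, 11, 12} must be used), so slot 5 = 9.
The 6 still-open variables draw from only 6 values {5, 6, 7, 10, 11, 12}, so each is used; only slot 4 can be 6, hence slot 4 = 6.
slot 2 and slot 3 between them cover only {5, 11} — a naked pair. Remove those values from slot 1, slot 8.
So slot 1 = 12.

12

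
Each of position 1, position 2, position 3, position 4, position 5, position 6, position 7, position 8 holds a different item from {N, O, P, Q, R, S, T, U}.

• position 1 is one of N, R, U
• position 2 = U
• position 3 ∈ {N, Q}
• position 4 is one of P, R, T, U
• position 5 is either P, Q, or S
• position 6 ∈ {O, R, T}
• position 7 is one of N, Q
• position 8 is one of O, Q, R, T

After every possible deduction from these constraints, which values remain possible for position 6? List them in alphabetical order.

O, T

position 2 has just one choice, so position 2 = U. Strike U from position 1, position 4.
Among the 7 still-open variables, S fits only position 5 (and all 7 values in {N, O, P, Q, R, S, T} must be used), so position 5 = S.
The 6 still-open variables draw from only 6 values {N, O, P, Q, R, T}, so each is used; only position 4 can be P, hence position 4 = P.
position 3 and position 7 share exactly the 2 values {N, Q}; by pigeonhole those values go to them, so strike N, Q from position 1, position 8.
That leaves position 1 = R. Remove R from position 6, position 8.
No further eliminations apply; position 6 can still be any of O, T.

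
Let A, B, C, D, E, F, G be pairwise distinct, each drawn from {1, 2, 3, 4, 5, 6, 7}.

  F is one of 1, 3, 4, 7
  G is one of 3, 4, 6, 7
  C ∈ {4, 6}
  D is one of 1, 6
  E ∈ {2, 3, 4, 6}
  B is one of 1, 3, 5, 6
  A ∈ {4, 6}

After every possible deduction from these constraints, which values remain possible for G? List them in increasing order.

The 7 variables draw from only 7 values {1, 2, 3, 4, 5, 6, 7}, so each is used; only E can be 2, hence E = 2.
The 6 still-open variables together cover exactly {1, 3, 4, 5, 6, 7} — 6 values for 6 variables — and 5 appears only in B's list, so B = 5.
A and C share exactly the 2 values {4, 6}; by pigeonhole those values go to them, so strike 4, 6 from D, F, G.
D must be 1 (only option left). So F can't be 1.
No further eliminations apply; G can still be any of 3, 7.

3, 7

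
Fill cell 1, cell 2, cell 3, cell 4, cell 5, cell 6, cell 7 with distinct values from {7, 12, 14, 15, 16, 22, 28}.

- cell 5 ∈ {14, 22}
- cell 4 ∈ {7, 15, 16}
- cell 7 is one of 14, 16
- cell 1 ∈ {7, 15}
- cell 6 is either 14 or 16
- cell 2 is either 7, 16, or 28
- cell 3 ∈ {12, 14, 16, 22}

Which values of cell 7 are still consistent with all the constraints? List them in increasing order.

14, 16

The 7 variables together cover exactly {7, 12, 14, 15, 16, 22, 28} — 7 values for 7 variables — and 12 appears only in cell 3's list, so cell 3 = 12.
The 6 still-open variables together cover exactly {7, 14, 15, 16, 22, 28} — 6 values for 6 variables — and 22 appears only in cell 5's list, so cell 5 = 22.
The 5 still-open variables draw from only 5 values {7, 14, 15, 16, 28}, so each is used; only cell 2 can be 28, hence cell 2 = 28.
cell 6 and cell 7 between them cover only {14, 16} — a naked pair. Remove those values from cell 4.
No further eliminations apply; cell 7 can still be any of 14, 16.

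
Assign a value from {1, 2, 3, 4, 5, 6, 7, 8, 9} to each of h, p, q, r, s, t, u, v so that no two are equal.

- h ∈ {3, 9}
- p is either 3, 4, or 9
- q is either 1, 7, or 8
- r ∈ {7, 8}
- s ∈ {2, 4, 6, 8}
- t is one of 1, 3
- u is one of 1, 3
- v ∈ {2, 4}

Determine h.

The 8 variables together cover exactly {1, 2, 3, 4, 6, 7, 8, 9} — 8 values for 8 variables — and 6 appears only in s's list, so s = 6.
The 7 still-open variables together cover exactly {1, 2, 3, 4, 7, 8, 9} — 7 values for 7 variables — and 2 appears only in v's list, so v = 2.
The 6 still-open variables together cover exactly {1, 3, 4, 7, 8, 9} — 6 values for 6 variables — and 4 appears only in p's list, so p = 4.
The 5 still-open variables draw from only 5 values {1, 3, 7, 8, 9}, so each is used; only h can be 9, hence h = 9.

9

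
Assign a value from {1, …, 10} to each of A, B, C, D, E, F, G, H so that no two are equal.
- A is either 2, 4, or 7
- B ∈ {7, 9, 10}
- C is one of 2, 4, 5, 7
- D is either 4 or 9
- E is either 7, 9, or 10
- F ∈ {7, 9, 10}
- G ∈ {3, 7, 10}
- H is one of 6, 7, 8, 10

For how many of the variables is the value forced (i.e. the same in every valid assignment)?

4

B, E, F between them cover only {7, 9, 10} — a naked triple. Remove those values from A, C, D, G, H.
D must be 4 (only option left). Eliminate 4 elsewhere: A, C.
That leaves G = 3.
A must be 2 (only option left). Eliminate 2 elsewhere: C.
C has just one choice, so C = 5.
Determined: A=2, C=5, D=4, G=3. The other variables each still have more than one consistent value. That makes 4.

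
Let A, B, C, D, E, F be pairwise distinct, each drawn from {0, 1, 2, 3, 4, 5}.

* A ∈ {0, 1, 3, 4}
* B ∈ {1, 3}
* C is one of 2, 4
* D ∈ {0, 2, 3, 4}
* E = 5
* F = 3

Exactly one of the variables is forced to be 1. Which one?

E's domain is down to {5}, so E = 5.
That leaves F = 3. Eliminate 3 elsewhere: A, B, D.
So 1 goes to B.

B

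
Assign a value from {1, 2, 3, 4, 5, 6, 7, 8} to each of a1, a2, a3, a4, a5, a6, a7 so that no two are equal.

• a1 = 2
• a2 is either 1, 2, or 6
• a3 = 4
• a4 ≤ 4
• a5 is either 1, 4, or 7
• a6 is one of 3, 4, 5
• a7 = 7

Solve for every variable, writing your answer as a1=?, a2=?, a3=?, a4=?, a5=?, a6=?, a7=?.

a1's domain is down to {2}, so a1 = 2. Eliminate 2 elsewhere: a2, a4.
a3 has just one choice, so a3 = 4. Remove 4 from a4, a5, a6.
a7 has just one choice, so a7 = 7. So a5 can't be 7.
a5's domain is down to {1}, so a5 = 1. So a2, a4 can't be 1.
a2's domain is down to {6}, so a2 = 6.
a4 must be 3 (only option left). So a6 can't be 3.
a6's domain is down to {5}, so a6 = 5.

a1=2, a2=6, a3=4, a4=3, a5=1, a6=5, a7=7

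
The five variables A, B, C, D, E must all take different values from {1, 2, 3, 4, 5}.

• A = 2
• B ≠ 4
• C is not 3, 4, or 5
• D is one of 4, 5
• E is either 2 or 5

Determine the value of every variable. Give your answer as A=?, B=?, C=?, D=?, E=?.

A=2, B=3, C=1, D=4, E=5

A's domain is down to {2}, so A = 2. Eliminate 2 elsewhere: B, C, E.
C has just one choice, so C = 1. So B can't be 1.
That leaves E = 5. So B, D can't be 5.
That leaves B = 3.
D's domain is down to {4}, so D = 4.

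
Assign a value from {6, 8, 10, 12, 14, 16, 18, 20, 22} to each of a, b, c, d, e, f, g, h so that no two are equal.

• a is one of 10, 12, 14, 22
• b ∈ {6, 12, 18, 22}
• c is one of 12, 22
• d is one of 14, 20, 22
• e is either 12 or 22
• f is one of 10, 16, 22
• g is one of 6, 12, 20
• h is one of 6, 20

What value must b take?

18

The 8 variables together cover exactly {6, 10, 12, 14, 16, 18, 20, 22} — 8 values for 8 variables — and 16 appears only in f's list, so f = 16.
The 7 still-open variables together cover exactly {6, 10, 12, 14, 18, 20, 22} — 7 values for 7 variables — and 10 appears only in a's list, so a = 10.
The 6 still-open variables draw from only 6 values {6, 12, 14, 18, 20, 22}, so each is used; only d can be 14, hence d = 14.
The 5 still-open variables draw from only 5 values {6, 12, 18, 20, 22}, so each is used; only b can be 18, hence b = 18.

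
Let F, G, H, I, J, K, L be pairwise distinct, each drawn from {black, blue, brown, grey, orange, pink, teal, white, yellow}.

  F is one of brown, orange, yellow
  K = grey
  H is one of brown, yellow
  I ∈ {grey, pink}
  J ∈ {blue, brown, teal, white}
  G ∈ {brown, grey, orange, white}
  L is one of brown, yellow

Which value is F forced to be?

orange

K has just one choice, so K = grey. Strike grey from G, I.
That leaves I = pink.
H and L between them cover only {brown, yellow} — a naked pair. Remove those values from F, G, J.
So F = orange.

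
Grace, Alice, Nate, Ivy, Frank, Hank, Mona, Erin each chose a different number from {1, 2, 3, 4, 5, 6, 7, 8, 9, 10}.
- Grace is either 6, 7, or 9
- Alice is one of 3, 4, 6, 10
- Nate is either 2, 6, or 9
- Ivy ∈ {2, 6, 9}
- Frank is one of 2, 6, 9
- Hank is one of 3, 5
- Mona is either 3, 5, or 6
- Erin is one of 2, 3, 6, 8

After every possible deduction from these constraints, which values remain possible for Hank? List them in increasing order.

3, 5

Nate, Ivy, Frank share exactly the 3 values {2, 6, 9}; by pigeonhole those values go to them, so strike 2, 6, 9 from Grace, Alice, Mona, Erin.
Grace's domain is down to {7}, so Grace = 7.
Hank and Mona between them cover only {3, 5} — a naked pair. Remove those values from Alice, Erin.
Erin must be 8 (only option left).
No further eliminations apply; Hank can still be any of 3, 5.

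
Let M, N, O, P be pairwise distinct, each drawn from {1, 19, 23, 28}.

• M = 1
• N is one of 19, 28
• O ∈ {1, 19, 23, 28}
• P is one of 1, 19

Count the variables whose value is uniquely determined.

M's domain is down to {1}, so M = 1. Remove 1 from O, P.
P must be 19 (only option left). Eliminate 19 elsewhere: N, O.
N must be 28 (only option left). Remove 28 from O.
O's domain is down to {23}, so O = 23.
Every variable is fixed: M=1, N=28, O=23, P=19. That makes 4.

4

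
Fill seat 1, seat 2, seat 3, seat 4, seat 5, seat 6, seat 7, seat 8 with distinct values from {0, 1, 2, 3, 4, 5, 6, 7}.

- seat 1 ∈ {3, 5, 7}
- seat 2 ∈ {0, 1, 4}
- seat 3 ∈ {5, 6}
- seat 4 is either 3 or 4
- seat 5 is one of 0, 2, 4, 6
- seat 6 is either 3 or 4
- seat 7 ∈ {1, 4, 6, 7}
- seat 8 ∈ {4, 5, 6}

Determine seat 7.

1

The 8 variables together cover exactly {0, 1, 2, 3, 4, 5, 6, 7} — 8 values for 8 variables — and 2 appears only in seat 5's list, so seat 5 = 2.
The 7 still-open variables together cover exactly {0, 1, 3, 4, 5, 6, 7} — 7 values for 7 variables — and 0 appears only in seat 2's list, so seat 2 = 0.
The 6 still-open variables together cover exactly {1, 3, 4, 5, 6, 7} — 6 values for 6 variables — and 1 appears only in seat 7's list, so seat 7 = 1.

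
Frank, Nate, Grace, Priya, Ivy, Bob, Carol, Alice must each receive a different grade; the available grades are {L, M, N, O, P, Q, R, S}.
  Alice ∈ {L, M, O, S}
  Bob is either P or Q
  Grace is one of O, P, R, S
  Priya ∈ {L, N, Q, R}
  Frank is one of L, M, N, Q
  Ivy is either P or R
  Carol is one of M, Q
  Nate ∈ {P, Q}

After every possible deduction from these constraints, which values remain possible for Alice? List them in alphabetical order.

O, S

The 2 variables Nate and Bob are confined to {P, Q}, which locks those values in; drop them from Frank, Grace, Priya, Ivy, Carol.
Ivy has just one choice, so Ivy = R. Strike R from Grace, Priya.
Carol must be M (only option left). Eliminate M elsewhere: Frank, Alice.
Frank and Priya between them cover only {L, N} — a naked pair. Remove those values from Alice.
No further eliminations apply; Alice can still be any of O, S.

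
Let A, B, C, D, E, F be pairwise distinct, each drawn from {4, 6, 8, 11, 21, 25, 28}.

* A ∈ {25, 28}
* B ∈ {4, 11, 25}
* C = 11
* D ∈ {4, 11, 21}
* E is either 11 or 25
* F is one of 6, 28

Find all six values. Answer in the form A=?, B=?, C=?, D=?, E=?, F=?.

C must be 11 (only option left). Eliminate 11 elsewhere: B, D, E.
E must be 25 (only option left). Strike 25 from A, B.
A has just one choice, so A = 28. Eliminate 28 elsewhere: F.
B must be 4 (only option left). So D can't be 4.
D's domain is down to {21}, so D = 21.
F must be 6 (only option left).

A=28, B=4, C=11, D=21, E=25, F=6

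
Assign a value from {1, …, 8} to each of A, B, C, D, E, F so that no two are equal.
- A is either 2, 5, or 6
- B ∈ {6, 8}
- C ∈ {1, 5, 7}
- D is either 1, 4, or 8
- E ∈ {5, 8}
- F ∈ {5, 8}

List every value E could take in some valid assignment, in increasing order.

5, 8

The 2 variables E and F are confined to {5, 8}, which locks those values in; drop them from A, B, C, D.
B's domain is down to {6}, so B = 6. Strike 6 from A.
A has just one choice, so A = 2.
No further eliminations apply; E can still be any of 5, 8.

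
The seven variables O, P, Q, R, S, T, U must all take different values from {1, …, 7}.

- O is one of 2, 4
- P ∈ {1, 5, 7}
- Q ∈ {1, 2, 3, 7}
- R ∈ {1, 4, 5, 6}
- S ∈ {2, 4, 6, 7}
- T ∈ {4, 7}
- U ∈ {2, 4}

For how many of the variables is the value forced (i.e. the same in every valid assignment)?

The 7 variables together cover exactly {1, 2, 3, 4, 5, 6, 7} — 7 values for 7 variables — and 3 appears only in Q's list, so Q = 3.
O and U between them cover only {2, 4} — a naked pair. Remove those values from R, S, T.
T's domain is down to {7}, so T = 7. Strike 7 from P, S.
S's domain is down to {6}, so S = 6. Strike 6 from R.
Determined: Q=3, S=6, T=7. The other variables each still have more than one consistent value. That makes 3.

3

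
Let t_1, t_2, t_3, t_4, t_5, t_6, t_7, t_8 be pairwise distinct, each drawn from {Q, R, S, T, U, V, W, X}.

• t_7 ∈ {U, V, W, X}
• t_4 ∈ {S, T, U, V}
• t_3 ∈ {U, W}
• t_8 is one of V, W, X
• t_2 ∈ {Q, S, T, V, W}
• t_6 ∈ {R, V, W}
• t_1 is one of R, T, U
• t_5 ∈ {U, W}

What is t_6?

The 8 variables together cover exactly {Q, R, S, T, U, V, W, X} — 8 values for 8 variables — and Q appears only in t_2's list, so t_2 = Q.
The 7 still-open variables draw from only 7 values {R, S, T, U, V, W, X}, so each is used; only t_4 can be S, hence t_4 = S.
Among the 6 still-open variables, T fits only t_1 (and all 6 values in {R, T, U, V, W, X} must be used), so t_1 = T.
Among the 5 still-open variables, R fits only t_6 (and all 5 values in {R, U, V, W, X} must be used), so t_6 = R.

R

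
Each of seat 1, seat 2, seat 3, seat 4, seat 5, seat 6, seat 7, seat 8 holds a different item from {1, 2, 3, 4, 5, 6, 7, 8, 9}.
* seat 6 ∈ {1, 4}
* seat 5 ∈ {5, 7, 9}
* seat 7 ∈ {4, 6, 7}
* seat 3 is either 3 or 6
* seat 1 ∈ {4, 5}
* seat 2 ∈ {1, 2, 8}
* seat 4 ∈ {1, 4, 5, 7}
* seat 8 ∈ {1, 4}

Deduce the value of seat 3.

3

The 2 variables seat 6 and seat 8 are confined to {1, 4}, which locks those values in; drop them from seat 1, seat 2, seat 4, seat 7.
seat 1 has just one choice, so seat 1 = 5. Eliminate 5 elsewhere: seat 4, seat 5.
seat 4's domain is down to {7}, so seat 4 = 7. Remove 7 from seat 5, seat 7.
seat 5 has just one choice, so seat 5 = 9.
seat 7 has just one choice, so seat 7 = 6. So seat 3 can't be 6.
So seat 3 = 3.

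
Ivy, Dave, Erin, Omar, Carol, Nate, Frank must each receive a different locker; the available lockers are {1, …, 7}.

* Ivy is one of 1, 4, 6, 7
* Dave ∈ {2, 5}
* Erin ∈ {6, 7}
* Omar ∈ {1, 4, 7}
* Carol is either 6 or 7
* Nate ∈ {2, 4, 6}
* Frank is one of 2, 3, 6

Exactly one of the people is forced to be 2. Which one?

Nate

The 7 variables together cover exactly {1, 2, 3, 4, 5, 6, 7} — 7 values for 7 variables — and 3 appears only in Frank's list, so Frank = 3.
The 6 still-open variables draw from only 6 values {1, 2, 4, 5, 6, 7}, so each is used; only Dave can be 5, hence Dave = 5.
The 5 still-open variables draw from only 5 values {1, 2, 4, 6, 7}, so each is used; only Nate can be 2, hence Nate = 2.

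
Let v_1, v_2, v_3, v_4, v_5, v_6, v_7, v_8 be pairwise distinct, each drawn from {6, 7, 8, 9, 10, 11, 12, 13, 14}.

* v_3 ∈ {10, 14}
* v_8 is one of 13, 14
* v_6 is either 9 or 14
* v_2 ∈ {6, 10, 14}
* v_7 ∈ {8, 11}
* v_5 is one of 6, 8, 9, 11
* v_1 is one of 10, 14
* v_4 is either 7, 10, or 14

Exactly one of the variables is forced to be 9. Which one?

v_6

The 8 variables draw from only 8 values {6, 7, 8, 9, 10, 11, 13, 14}, so each is used; only v_4 can be 7, hence v_4 = 7.
The 7 still-open variables draw from only 7 values {6, 8, 9, 10, 11, 13, 14}, so each is used; only v_8 can be 13, hence v_8 = 13.
v_1 and v_3 share exactly the 2 values {10, 14}; by pigeonhole those values go to them, so strike 10, 14 from v_2, v_6.
So 9 goes to v_6.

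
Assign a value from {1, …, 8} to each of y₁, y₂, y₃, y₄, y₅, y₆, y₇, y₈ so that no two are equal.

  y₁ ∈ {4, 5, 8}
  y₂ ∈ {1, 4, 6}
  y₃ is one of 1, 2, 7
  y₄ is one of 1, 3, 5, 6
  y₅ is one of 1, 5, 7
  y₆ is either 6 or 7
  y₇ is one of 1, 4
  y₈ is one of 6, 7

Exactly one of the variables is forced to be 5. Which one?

y₅

The 8 variables draw from only 8 values {1, 2, 3, 4, 5, 6, 7, 8}, so each is used; only y₃ can be 2, hence y₃ = 2.
The 7 still-open variables together cover exactly {1, 3, 4, 5, 6, 7, 8} — 7 values for 7 variables — and 3 appears only in y₄'s list, so y₄ = 3.
The 6 still-open variables draw from only 6 values {1, 4, 5, 6, 7, 8}, so each is used; only y₁ can be 8, hence y₁ = 8.
Among the 5 still-open variables, 5 fits only y₅ (and all 5 values in {1, 4, 5, 6, 7} must be used), so y₅ = 5.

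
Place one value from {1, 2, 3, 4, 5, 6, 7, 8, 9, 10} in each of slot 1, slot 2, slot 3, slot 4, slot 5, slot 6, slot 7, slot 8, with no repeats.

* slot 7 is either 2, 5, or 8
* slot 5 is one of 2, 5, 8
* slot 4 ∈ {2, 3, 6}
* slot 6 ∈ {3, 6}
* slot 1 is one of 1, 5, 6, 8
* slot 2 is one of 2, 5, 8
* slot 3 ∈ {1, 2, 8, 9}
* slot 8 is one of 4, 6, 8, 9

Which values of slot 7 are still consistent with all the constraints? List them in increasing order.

The 8 variables together cover exactly {1, 2, 3, 4, 5, 6, 8, 9} — 8 values for 8 variables — and 4 appears only in slot 8's list, so slot 8 = 4.
The 7 still-open variables together cover exactly {1, 2, 3, 5, 6, 8, 9} — 7 values for 7 variables — and 9 appears only in slot 3's list, so slot 3 = 9.
Among the 6 still-open variables, 1 fits only slot 1 (and all 6 values in {1, 2, 3, 5, 6, 8} must be used), so slot 1 = 1.
The 3 variables slot 2, slot 5, slot 7 are confined to {2, 5, 8}, which locks those values in; drop them from slot 4.
No further eliminations apply; slot 7 can still be any of 2, 5, 8.

2, 5, 8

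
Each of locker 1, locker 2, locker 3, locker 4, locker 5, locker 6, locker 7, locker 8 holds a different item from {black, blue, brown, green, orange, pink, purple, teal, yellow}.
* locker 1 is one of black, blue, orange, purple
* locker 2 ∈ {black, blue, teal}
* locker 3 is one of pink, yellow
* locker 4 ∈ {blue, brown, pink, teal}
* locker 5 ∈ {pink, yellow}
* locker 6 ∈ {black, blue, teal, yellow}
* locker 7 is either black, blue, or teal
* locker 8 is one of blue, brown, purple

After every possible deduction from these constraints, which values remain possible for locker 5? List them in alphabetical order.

pink, yellow

The 8 variables together cover exactly {black, blue, brown, orange, pink, purple, teal, yellow} — 8 values for 8 variables — and orange appears only in locker 1's list, so locker 1 = orange.
Among the 7 still-open variables, purple fits only locker 8 (and all 7 values in {black, blue, brown, pink, purple, teal, yellow} must be used), so locker 8 = purple.
The 6 still-open variables together cover exactly {black, blue, brown, pink, teal, yellow} — 6 values for 6 variables — and brown appears only in locker 4's list, so locker 4 = brown.
locker 3 and locker 5 between them cover only {pink, yellow} — a naked pair. Remove those values from locker 6.
No further eliminations apply; locker 5 can still be any of pink, yellow.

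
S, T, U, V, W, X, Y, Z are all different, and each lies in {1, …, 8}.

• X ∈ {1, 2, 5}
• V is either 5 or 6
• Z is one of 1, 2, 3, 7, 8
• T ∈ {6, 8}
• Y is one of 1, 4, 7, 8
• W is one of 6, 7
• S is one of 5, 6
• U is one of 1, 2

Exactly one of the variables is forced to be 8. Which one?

T

Among the 8 variables, 3 fits only Z (and all 8 values in {1, 2, 3, 4, 5, 6, 7, 8} must be used), so Z = 3.
The 7 still-open variables together cover exactly {1, 2, 4, 5, 6, 7, 8} — 7 values for 7 variables — and 4 appears only in Y's list, so Y = 4.
The 6 still-open variables draw from only 6 values {1, 2, 5, 6, 7, 8}, so each is used; only W can be 7, hence W = 7.
Among the 5 still-open variables, 8 fits only T (and all 5 values in {1, 2, 5, 6, 8} must be used), so T = 8.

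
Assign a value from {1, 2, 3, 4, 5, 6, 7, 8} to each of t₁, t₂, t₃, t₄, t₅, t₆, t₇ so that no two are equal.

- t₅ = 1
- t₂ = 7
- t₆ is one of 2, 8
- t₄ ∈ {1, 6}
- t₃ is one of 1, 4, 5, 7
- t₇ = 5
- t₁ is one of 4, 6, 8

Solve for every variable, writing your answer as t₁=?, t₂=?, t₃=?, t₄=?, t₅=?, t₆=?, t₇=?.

t₂ must be 7 (only option left). Eliminate 7 elsewhere: t₃.
t₅ must be 1 (only option left). Strike 1 from t₃, t₄.
t₇ has just one choice, so t₇ = 5. Remove 5 from t₃.
t₃'s domain is down to {4}, so t₃ = 4. Eliminate 4 elsewhere: t₁.
That leaves t₄ = 6. Remove 6 from t₁.
t₁ has just one choice, so t₁ = 8. Remove 8 from t₆.
t₆ has just one choice, so t₆ = 2.

t₁=8, t₂=7, t₃=4, t₄=6, t₅=1, t₆=2, t₇=5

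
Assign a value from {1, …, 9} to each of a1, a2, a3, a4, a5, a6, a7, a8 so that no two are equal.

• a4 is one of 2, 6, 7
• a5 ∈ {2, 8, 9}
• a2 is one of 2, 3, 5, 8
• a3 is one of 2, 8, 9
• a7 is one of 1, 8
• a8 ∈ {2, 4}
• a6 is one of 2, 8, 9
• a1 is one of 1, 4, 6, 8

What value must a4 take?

7

a3, a5, a6 between them cover only {2, 8, 9} — a naked triple. Remove those values from a1, a2, a4, a7, a8.
a7 must be 1 (only option left). So a1 can't be 1.
a8 has just one choice, so a8 = 4. Strike 4 from a1.
a1 must be 6 (only option left). Remove 6 from a4.
So a4 = 7.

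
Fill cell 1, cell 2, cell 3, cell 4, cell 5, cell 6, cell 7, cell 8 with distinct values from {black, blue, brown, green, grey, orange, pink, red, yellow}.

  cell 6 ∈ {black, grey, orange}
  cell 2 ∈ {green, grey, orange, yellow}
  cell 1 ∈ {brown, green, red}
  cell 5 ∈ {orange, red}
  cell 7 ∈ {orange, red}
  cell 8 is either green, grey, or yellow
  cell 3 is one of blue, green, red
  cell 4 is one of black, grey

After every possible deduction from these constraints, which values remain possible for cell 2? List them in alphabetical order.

Among the 8 variables, blue fits only cell 3 (and all 8 values in {black, blue, brown, green, grey, orange, red, yellow} must be used), so cell 3 = blue.
The 7 still-open variables draw from only 7 values {black, brown, green, grey, orange, red, yellow}, so each is used; only cell 1 can be brown, hence cell 1 = brown.
cell 5 and cell 7 share exactly the 2 values {orange, red}; by pigeonhole those values go to them, so strike orange, red from cell 2, cell 6.
The 2 variables cell 4 and cell 6 are confined to {black, grey}, which locks those values in; drop them from cell 2, cell 8.
No further eliminations apply; cell 2 can still be any of green, yellow.

green, yellow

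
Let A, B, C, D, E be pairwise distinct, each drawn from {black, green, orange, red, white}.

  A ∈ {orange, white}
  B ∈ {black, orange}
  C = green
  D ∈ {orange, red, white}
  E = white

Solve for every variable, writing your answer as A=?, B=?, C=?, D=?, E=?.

C must be green (only option left).
E must be white (only option left). Strike white from A, D.
A must be orange (only option left). Strike orange from B, D.
That leaves B = black.
D has just one choice, so D = red.

A=orange, B=black, C=green, D=red, E=white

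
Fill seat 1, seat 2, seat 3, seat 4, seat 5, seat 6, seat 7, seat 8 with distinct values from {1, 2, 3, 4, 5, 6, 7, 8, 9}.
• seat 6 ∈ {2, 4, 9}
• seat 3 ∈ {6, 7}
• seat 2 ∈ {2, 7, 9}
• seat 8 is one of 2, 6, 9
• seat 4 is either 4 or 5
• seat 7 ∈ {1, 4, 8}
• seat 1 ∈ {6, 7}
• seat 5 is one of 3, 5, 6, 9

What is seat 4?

seat 1 and seat 3 share exactly the 2 values {6, 7}; by pigeonhole those values go to them, so strike 6, 7 from seat 2, seat 5, seat 8.
seat 2 and seat 8 between them cover only {2, 9} — a naked pair. Remove those values from seat 5, seat 6.
seat 6 must be 4 (only option left). Remove 4 from seat 4, seat 7.
So seat 4 = 5.

5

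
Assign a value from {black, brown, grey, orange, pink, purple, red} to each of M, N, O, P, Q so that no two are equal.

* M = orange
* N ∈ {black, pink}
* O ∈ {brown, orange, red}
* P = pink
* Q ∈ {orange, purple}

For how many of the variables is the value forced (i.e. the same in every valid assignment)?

4

M's domain is down to {orange}, so M = orange. So O, Q can't be orange.
P must be pink (only option left). Strike pink from N.
Q must be purple (only option left).
N's domain is down to {black}, so N = black.
Determined: M=orange, N=black, P=pink, Q=purple. The other variables each still have more than one consistent value. That makes 4.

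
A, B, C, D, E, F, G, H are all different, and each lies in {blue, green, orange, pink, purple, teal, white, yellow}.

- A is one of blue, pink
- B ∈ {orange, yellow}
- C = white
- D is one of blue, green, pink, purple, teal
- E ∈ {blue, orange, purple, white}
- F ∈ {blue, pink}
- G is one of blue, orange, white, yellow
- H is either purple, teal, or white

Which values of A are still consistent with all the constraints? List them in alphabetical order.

blue, pink

C has just one choice, so C = white. Remove white from E, G, H.
The 7 still-open variables together cover exactly {blue, green, orange, pink, purple, teal, yellow} — 7 values for 7 variables — and green appears only in D's list, so D = green.
The 6 still-open variables draw from only 6 values {blue, orange, pink, purple, teal, yellow}, so each is used; only H can be teal, hence H = teal.
Among the 5 still-open variables, purple fits only E (and all 5 values in {blue, orange, pink, purple, yellow} must be used), so E = purple.
The 2 variables A and F are confined to {blue, pink}, which locks those values in; drop them from G.
No further eliminations apply; A can still be any of blue, pink.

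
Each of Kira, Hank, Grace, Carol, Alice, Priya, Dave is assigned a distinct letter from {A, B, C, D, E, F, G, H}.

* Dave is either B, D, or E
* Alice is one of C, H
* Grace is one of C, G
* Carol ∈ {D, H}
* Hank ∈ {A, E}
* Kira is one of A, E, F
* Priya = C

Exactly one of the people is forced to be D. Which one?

Priya has just one choice, so Priya = C. Eliminate C elsewhere: Grace, Alice.
Grace's domain is down to {G}, so Grace = G.
That leaves Alice = H. Strike H from Carol.
So D goes to Carol.

Carol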